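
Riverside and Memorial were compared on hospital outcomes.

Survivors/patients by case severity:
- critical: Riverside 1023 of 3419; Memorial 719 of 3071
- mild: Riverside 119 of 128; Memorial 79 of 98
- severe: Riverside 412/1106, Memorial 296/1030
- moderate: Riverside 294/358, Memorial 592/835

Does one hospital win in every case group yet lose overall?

Critical: Riverside 1023/3419 = 29.9%, Memorial 719/3071 = 23.4% → Riverside
Mild: Riverside 119/128 = 93.0%, Memorial 79/98 = 80.6% → Riverside
Severe: Riverside 412/1106 = 37.3%, Memorial 296/1030 = 28.7% → Riverside
Moderate: Riverside 294/358 = 82.1%, Memorial 592/835 = 70.9% → Riverside
Overall: Riverside 1848/5011 = 36.9%, Memorial 1686/5034 = 33.5% → Riverside
Riverside wins overall and in every case group — no reversal.

No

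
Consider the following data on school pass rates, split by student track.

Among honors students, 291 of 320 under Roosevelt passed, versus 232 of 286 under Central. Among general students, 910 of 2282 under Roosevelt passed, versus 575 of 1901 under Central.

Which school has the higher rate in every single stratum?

Roosevelt

Honors: Roosevelt 291/320 = 90.9%, Central 232/286 = 81.1% → Roosevelt
General: Roosevelt 910/2282 = 39.9%, Central 575/1901 = 30.2% → Roosevelt
Roosevelt has the higher rate in both groups.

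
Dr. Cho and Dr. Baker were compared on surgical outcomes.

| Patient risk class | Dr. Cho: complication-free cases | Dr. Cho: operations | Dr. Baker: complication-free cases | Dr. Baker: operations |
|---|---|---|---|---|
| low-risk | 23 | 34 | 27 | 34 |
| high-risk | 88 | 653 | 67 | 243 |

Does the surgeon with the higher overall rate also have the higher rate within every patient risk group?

Low-risk: Dr. Cho 23/34 = 67.6%, Dr. Baker 27/34 = 79.4% → Dr. Baker
High-risk: Dr. Cho 88/653 = 13.5%, Dr. Baker 67/243 = 27.6% → Dr. Baker
Overall: Dr. Cho 111/687 = 16.2%, Dr. Baker 94/277 = 33.9% → Dr. Baker
Dr. Baker wins overall and in every patient risk group — no reversal.

Yes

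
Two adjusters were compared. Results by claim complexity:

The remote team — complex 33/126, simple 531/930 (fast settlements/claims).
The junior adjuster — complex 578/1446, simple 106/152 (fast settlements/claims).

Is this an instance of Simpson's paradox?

Yes

Complex: the remote team 33/126 = 26.2%, the junior adjuster 578/1446 = 40.0% → the junior adjuster
Simple: the remote team 531/930 = 57.1%, the junior adjuster 106/152 = 69.7% → the junior adjuster
Overall: the remote team 564/1056 = 53.4%, the junior adjuster 684/1598 = 42.8% → the remote team
The junior adjuster wins each claim group but the remote team wins overall — the comparison reverses. The junior adjuster's claims skew toward complex, which has a lower base rate.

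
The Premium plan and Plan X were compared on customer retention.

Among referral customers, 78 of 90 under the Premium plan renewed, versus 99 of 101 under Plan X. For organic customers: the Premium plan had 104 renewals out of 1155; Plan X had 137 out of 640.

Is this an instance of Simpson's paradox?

Referral: the Premium plan 78/90 = 86.7%, Plan X 99/101 = 98.0% → Plan X
Organic: the Premium plan 104/1155 = 9.0%, Plan X 137/640 = 21.4% → Plan X
Overall: the Premium plan 182/1245 = 14.6%, Plan X 236/741 = 31.8% → Plan X
Plan X wins overall and in every signup group — no reversal.

No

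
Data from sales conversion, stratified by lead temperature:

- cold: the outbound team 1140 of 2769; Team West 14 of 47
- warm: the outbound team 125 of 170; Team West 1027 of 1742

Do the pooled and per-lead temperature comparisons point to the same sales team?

Cold: the outbound team 1140/2769 = 41.2%, Team West 14/47 = 29.8% → the outbound team
Warm: the outbound team 125/170 = 73.5%, Team West 1027/1742 = 59.0% → the outbound team
Overall: the outbound team 1265/2939 = 43.0%, Team West 1041/1789 = 58.2% → Team West
The outbound team wins each lead group but Team West wins overall — the comparison reverses. The outbound team's leads skew toward cold, which has a lower base rate.

No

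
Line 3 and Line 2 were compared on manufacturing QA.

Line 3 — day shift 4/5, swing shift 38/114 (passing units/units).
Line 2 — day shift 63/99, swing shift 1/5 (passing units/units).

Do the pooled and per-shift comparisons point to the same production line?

No

Day shift: Line 3 4/5 = 80.0%, Line 2 63/99 = 63.6% → Line 3
Swing shift: Line 3 38/114 = 33.3%, Line 2 1/5 = 20.0% → Line 3
Overall: Line 3 42/119 = 35.3%, Line 2 64/104 = 61.5% → Line 2
Line 3 wins each shift group but Line 2 wins overall — the comparison reverses. Line 3's units skew toward swing shift, which has a lower base rate.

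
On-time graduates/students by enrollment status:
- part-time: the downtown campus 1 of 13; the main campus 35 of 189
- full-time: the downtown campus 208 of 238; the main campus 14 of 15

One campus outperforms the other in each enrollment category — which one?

the main campus

Part-time: the downtown campus 1/13 = 7.7%, the main campus 35/189 = 18.5% → the main campus
Full-time: the downtown campus 208/238 = 87.4%, the main campus 14/15 = 93.3% → the main campus
The main campus has the higher rate in both groups.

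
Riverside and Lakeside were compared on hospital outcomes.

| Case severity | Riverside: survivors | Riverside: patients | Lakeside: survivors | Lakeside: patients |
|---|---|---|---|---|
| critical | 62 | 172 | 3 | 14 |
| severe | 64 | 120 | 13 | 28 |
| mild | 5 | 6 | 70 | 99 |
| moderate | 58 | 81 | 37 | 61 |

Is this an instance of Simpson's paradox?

Yes

Critical: Riverside 62/172 = 36.0%, Lakeside 3/14 = 21.4% → Riverside
Severe: Riverside 64/120 = 53.3%, Lakeside 13/28 = 46.4% → Riverside
Mild: Riverside 5/6 = 83.3%, Lakeside 70/99 = 70.7% → Riverside
Moderate: Riverside 58/81 = 71.6%, Lakeside 37/61 = 60.7% → Riverside
Overall: Riverside 189/379 = 49.9%, Lakeside 123/202 = 60.9% → Lakeside
Riverside wins each case group but Lakeside wins overall — the comparison reverses. Riverside's patients skew toward critical, which has a lower base rate.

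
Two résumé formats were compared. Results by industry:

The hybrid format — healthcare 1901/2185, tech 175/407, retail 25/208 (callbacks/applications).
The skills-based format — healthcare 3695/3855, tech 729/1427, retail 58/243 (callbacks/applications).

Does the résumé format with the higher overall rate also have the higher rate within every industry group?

Yes

Healthcare: the hybrid format 1901/2185 = 87.0%, the skills-based format 3695/3855 = 95.8% → the skills-based format
Tech: the hybrid format 175/407 = 43.0%, the skills-based format 729/1427 = 51.1% → the skills-based format
Retail: the hybrid format 25/208 = 12.0%, the skills-based format 58/243 = 23.9% → the skills-based format
Overall: the hybrid format 2101/2800 = 75.0%, the skills-based format 4482/5525 = 81.1% → the skills-based format
The skills-based format wins overall and in every industry group — no reversal.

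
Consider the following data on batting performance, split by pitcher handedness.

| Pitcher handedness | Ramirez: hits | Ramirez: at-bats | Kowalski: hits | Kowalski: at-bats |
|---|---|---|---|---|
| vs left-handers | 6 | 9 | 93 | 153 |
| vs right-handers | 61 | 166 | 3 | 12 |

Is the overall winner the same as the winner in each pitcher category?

Vs left-handers: Ramirez 6/9 = 66.7%, Kowalski 93/153 = 60.8% → Ramirez
Vs right-handers: Ramirez 61/166 = 36.7%, Kowalski 3/12 = 25.0% → Ramirez
Overall: Ramirez 67/175 = 38.3%, Kowalski 96/165 = 58.2% → Kowalski
Ramirez wins each pitcher group but Kowalski wins overall — the comparison reverses. Ramirez's at-bats skew toward vs right-handers, which has a lower base rate.

No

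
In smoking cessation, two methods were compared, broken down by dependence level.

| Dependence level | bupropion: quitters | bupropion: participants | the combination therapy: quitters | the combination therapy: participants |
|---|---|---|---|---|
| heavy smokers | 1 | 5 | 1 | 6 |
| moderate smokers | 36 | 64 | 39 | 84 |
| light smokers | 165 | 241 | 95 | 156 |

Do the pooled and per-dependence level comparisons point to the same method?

Yes

Heavy smokers: bupropion 1/5 = 20.0%, the combination therapy 1/6 = 16.7% → bupropion
Moderate smokers: bupropion 36/64 = 56.2%, the combination therapy 39/84 = 46.4% → bupropion
Light smokers: bupropion 165/241 = 68.5%, the combination therapy 95/156 = 60.9% → bupropion
Overall: bupropion 202/310 = 65.2%, the combination therapy 135/246 = 54.9% → bupropion
Bupropion wins overall and in every dependence group — no reversal.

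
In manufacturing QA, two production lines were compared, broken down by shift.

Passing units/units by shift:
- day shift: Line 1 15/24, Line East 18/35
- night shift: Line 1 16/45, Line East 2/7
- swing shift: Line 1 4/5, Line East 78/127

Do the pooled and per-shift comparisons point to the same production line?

No

Day shift: Line 1 15/24 = 62.5%, Line East 18/35 = 51.4% → Line 1
Night shift: Line 1 16/45 = 35.6%, Line East 2/7 = 28.6% → Line 1
Swing shift: Line 1 4/5 = 80.0%, Line East 78/127 = 61.4% → Line 1
Overall: Line 1 35/74 = 47.3%, Line East 98/169 = 58.0% → Line East
Line 1 wins each shift group but Line East wins overall — the comparison reverses. Line 1's units skew toward night shift, which has a lower base rate.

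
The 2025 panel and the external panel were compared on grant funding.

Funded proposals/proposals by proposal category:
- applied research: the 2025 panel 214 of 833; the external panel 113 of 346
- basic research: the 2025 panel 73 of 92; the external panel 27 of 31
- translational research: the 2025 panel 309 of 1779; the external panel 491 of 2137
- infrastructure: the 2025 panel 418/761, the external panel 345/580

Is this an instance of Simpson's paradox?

Applied research: the 2025 panel 214/833 = 25.7%, the external panel 113/346 = 32.7% → the external panel
Basic research: the 2025 panel 73/92 = 79.3%, the external panel 27/31 = 87.1% → the external panel
Translational research: the 2025 panel 309/1779 = 17.4%, the external panel 491/2137 = 23.0% → the external panel
Infrastructure: the 2025 panel 418/761 = 54.9%, the external panel 345/580 = 59.5% → the external panel
Overall: the 2025 panel 1014/3465 = 29.3%, the external panel 976/3094 = 31.5% → the external panel
The external panel wins overall and in every proposal group — no reversal.

No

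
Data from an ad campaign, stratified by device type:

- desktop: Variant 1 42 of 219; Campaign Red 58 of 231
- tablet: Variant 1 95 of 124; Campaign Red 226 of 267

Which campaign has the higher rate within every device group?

Campaign Red

Desktop: Variant 1 42/219 = 19.2%, Campaign Red 58/231 = 25.1% → Campaign Red
Tablet: Variant 1 95/124 = 76.6%, Campaign Red 226/267 = 84.6% → Campaign Red
Campaign Red has the higher rate in both groups.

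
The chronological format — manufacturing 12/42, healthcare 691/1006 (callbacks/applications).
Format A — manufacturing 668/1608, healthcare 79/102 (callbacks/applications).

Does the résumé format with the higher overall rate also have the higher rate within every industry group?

Manufacturing: the chronological format 12/42 = 28.6%, Format A 668/1608 = 41.5% → Format A
Healthcare: the chronological format 691/1006 = 68.7%, Format A 79/102 = 77.5% → Format A
Overall: the chronological format 703/1048 = 67.1%, Format A 747/1710 = 43.7% → the chronological format
Format A wins each industry group but the chronological format wins overall — the comparison reverses. Format A's applications skew toward manufacturing, which has a lower base rate.

No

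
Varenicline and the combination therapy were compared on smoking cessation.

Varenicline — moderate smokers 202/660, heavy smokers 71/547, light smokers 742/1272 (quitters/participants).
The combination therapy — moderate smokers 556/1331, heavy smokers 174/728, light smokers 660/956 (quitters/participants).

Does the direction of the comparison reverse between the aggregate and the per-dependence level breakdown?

Moderate smokers: varenicline 202/660 = 30.6%, the combination therapy 556/1331 = 41.8% → the combination therapy
Heavy smokers: varenicline 71/547 = 13.0%, the combination therapy 174/728 = 23.9% → the combination therapy
Light smokers: varenicline 742/1272 = 58.3%, the combination therapy 660/956 = 69.0% → the combination therapy
Overall: varenicline 1015/2479 = 40.9%, the combination therapy 1390/3015 = 46.1% → the combination therapy
The combination therapy wins overall and in every dependence group — no reversal.

No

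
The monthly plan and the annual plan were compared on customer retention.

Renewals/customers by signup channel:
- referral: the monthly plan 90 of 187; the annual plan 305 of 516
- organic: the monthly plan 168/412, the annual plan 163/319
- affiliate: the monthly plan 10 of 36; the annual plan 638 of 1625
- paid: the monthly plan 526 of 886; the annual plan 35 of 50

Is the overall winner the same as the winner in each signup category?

Referral: the monthly plan 90/187 = 48.1%, the annual plan 305/516 = 59.1% → the annual plan
Organic: the monthly plan 168/412 = 40.8%, the annual plan 163/319 = 51.1% → the annual plan
Affiliate: the monthly plan 10/36 = 27.8%, the annual plan 638/1625 = 39.3% → the annual plan
Paid: the monthly plan 526/886 = 59.4%, the annual plan 35/50 = 70.0% → the annual plan
Overall: the monthly plan 794/1521 = 52.2%, the annual plan 1141/2510 = 45.5% → the monthly plan
The annual plan wins each signup group but the monthly plan wins overall — the comparison reverses. The annual plan's customers skew toward affiliate, which has a lower base rate.

No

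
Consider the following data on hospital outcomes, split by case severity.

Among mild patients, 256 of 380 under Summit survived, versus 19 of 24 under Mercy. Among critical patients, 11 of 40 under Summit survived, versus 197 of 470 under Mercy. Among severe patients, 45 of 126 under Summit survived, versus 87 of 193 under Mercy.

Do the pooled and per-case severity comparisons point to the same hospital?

Mild: Summit 256/380 = 67.4%, Mercy 19/24 = 79.2% → Mercy
Critical: Summit 11/40 = 27.5%, Mercy 197/470 = 41.9% → Mercy
Severe: Summit 45/126 = 35.7%, Mercy 87/193 = 45.1% → Mercy
Overall: Summit 312/546 = 57.1%, Mercy 303/687 = 44.1% → Summit
Mercy wins each case group but Summit wins overall — the comparison reverses. Mercy's patients skew toward critical, which has a lower base rate.

No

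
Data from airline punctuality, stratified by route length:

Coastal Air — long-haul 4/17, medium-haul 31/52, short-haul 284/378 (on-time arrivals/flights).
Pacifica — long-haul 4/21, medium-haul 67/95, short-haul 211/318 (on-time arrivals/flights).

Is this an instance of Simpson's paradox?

No

Long-haul: Coastal Air 4/17 = 23.5%, Pacifica 4/21 = 19.0% → Coastal Air
Medium-haul: Coastal Air 31/52 = 59.6%, Pacifica 67/95 = 70.5% → Pacifica
Short-haul: Coastal Air 284/378 = 75.1%, Pacifica 211/318 = 66.4% → Coastal Air
Overall: Coastal Air 319/447 = 71.4%, Pacifica 282/434 = 65.0% → Coastal Air
Neither sweeps: Coastal Air wins 2 of 3 groups, Pacifica wins 1. Coastal Air wins overall but not every group — no Simpson reversal.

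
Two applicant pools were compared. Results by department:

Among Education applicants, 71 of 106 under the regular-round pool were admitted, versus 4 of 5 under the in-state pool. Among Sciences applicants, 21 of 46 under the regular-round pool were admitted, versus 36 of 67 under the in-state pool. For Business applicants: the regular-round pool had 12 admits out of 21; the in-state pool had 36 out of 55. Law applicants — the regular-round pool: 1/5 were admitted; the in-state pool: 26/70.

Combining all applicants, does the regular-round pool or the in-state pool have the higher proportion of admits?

the regular-round pool

Education: the regular-round pool 71/106 = 67.0%, the in-state pool 4/5 = 80.0% → the in-state pool
Sciences: the regular-round pool 21/46 = 45.7%, the in-state pool 36/67 = 53.7% → the in-state pool
Business: the regular-round pool 12/21 = 57.1%, the in-state pool 36/55 = 65.5% → the in-state pool
Law: the regular-round pool 1/5 = 20.0%, the in-state pool 26/70 = 37.1% → the in-state pool
Overall: the regular-round pool 105/178 = 59.0%, the in-state pool 102/197 = 51.8% → the regular-round pool
(The in-state pool wins every department group but the regular-round pool wins overall — the in-state pool's applicants skew toward the low-rate Law group.)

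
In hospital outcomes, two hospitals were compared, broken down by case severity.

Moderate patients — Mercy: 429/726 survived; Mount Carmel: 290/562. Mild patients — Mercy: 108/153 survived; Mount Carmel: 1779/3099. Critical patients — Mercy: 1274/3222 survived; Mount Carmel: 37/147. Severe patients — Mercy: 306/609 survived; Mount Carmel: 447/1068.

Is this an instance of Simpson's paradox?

Moderate: Mercy 429/726 = 59.1%, Mount Carmel 290/562 = 51.6% → Mercy
Mild: Mercy 108/153 = 70.6%, Mount Carmel 1779/3099 = 57.4% → Mercy
Critical: Mercy 1274/3222 = 39.5%, Mount Carmel 37/147 = 25.2% → Mercy
Severe: Mercy 306/609 = 50.2%, Mount Carmel 447/1068 = 41.9% → Mercy
Overall: Mercy 2117/4710 = 44.9%, Mount Carmel 2553/4876 = 52.4% → Mount Carmel
Mercy wins each case group but Mount Carmel wins overall — the comparison reverses. Mercy's patients skew toward critical, which has a lower base rate.

Yes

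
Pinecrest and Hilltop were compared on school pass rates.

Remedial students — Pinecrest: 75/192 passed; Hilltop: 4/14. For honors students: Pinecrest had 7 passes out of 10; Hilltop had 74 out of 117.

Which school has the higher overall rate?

Remedial: Pinecrest 75/192 = 39.1%, Hilltop 4/14 = 28.6% → Pinecrest
Honors: Pinecrest 7/10 = 70.0%, Hilltop 74/117 = 63.2% → Pinecrest
Overall: Pinecrest 82/202 = 40.6%, Hilltop 78/131 = 59.5% → Hilltop
(Pinecrest wins every student group but Hilltop wins overall — Pinecrest's students skew toward the low-rate remedial group.)

Hilltop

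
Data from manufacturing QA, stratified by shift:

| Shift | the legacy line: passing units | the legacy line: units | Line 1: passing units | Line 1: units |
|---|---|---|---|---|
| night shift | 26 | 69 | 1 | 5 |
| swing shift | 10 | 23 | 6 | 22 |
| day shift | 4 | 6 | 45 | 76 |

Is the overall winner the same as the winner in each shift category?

Night shift: the legacy line 26/69 = 37.7%, Line 1 1/5 = 20.0% → the legacy line
Swing shift: the legacy line 10/23 = 43.5%, Line 1 6/22 = 27.3% → the legacy line
Day shift: the legacy line 4/6 = 66.7%, Line 1 45/76 = 59.2% → the legacy line
Overall: the legacy line 40/98 = 40.8%, Line 1 52/103 = 50.5% → Line 1
The legacy line wins each shift group but Line 1 wins overall — the comparison reverses. The legacy line's units skew toward night shift, which has a lower base rate.

No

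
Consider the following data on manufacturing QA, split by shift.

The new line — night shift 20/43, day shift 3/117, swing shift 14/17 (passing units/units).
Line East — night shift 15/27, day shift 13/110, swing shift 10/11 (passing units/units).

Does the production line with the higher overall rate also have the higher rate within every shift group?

Night shift: the new line 20/43 = 46.5%, Line East 15/27 = 55.6% → Line East
Day shift: the new line 3/117 = 2.6%, Line East 13/110 = 11.8% → Line East
Swing shift: the new line 14/17 = 82.4%, Line East 10/11 = 90.9% → Line East
Overall: the new line 37/177 = 20.9%, Line East 38/148 = 25.7% → Line East
Line East wins overall and in every shift group — no reversal.

Yes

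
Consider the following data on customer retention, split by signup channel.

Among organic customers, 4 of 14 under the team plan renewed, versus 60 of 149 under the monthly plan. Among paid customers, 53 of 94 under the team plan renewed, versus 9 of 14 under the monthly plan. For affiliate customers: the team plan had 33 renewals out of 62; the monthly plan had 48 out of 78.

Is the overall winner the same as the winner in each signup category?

No

Organic: the team plan 4/14 = 28.6%, the monthly plan 60/149 = 40.3% → the monthly plan
Paid: the team plan 53/94 = 56.4%, the monthly plan 9/14 = 64.3% → the monthly plan
Affiliate: the team plan 33/62 = 53.2%, the monthly plan 48/78 = 61.5% → the monthly plan
Overall: the team plan 90/170 = 52.9%, the monthly plan 117/241 = 48.5% → the team plan
The monthly plan wins each signup group but the team plan wins overall — the comparison reverses. The monthly plan's customers skew toward organic, which has a lower base rate.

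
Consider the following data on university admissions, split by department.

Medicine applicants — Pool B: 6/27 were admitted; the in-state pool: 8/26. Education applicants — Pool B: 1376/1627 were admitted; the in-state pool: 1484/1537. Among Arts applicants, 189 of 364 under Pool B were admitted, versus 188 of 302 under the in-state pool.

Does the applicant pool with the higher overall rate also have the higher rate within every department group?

Medicine: Pool B 6/27 = 22.2%, the in-state pool 8/26 = 30.8% → the in-state pool
Education: Pool B 1376/1627 = 84.6%, the in-state pool 1484/1537 = 96.6% → the in-state pool
Arts: Pool B 189/364 = 51.9%, the in-state pool 188/302 = 62.3% → the in-state pool
Overall: Pool B 1571/2018 = 77.8%, the in-state pool 1680/1865 = 90.1% → the in-state pool
The in-state pool wins overall and in every department group — no reversal.

Yes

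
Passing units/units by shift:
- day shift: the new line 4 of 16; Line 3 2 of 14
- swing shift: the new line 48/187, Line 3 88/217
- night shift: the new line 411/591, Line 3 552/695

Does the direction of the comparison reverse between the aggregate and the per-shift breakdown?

Day shift: the new line 4/16 = 25.0%, Line 3 2/14 = 14.3% → the new line
Swing shift: the new line 48/187 = 25.7%, Line 3 88/217 = 40.6% → Line 3
Night shift: the new line 411/591 = 69.5%, Line 3 552/695 = 79.4% → Line 3
Overall: the new line 463/794 = 58.3%, Line 3 642/926 = 69.3% → Line 3
Neither sweeps: the new line wins 1 of 3 groups, Line 3 wins 2. Line 3 wins overall but not every group — no Simpson reversal.

No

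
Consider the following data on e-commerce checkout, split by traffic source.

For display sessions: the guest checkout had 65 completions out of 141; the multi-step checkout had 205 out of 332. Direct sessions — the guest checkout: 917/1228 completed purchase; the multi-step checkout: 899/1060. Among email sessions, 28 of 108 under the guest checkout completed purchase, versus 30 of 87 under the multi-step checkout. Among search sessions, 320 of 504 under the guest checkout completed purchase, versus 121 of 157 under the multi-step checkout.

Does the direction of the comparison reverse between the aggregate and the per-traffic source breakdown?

No

Display: the guest checkout 65/141 = 46.1%, the multi-step checkout 205/332 = 61.7% → the multi-step checkout
Direct: the guest checkout 917/1228 = 74.7%, the multi-step checkout 899/1060 = 84.8% → the multi-step checkout
Email: the guest checkout 28/108 = 25.9%, the multi-step checkout 30/87 = 34.5% → the multi-step checkout
Search: the guest checkout 320/504 = 63.5%, the multi-step checkout 121/157 = 77.1% → the multi-step checkout
Overall: the guest checkout 1330/1981 = 67.1%, the multi-step checkout 1255/1636 = 76.7% → the multi-step checkout
The multi-step checkout wins overall and in every traffic group — no reversal.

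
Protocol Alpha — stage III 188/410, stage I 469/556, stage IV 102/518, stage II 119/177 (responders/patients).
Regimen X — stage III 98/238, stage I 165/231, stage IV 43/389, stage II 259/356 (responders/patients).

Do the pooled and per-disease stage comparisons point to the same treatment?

No

Stage III: Protocol Alpha 188/410 = 45.9%, Regimen X 98/238 = 41.2% → Protocol Alpha
Stage I: Protocol Alpha 469/556 = 84.4%, Regimen X 165/231 = 71.4% → Protocol Alpha
Stage IV: Protocol Alpha 102/518 = 19.7%, Regimen X 43/389 = 11.1% → Protocol Alpha
Stage II: Protocol Alpha 119/177 = 67.2%, Regimen X 259/356 = 72.8% → Regimen X
Overall: Protocol Alpha 878/1661 = 52.9%, Regimen X 565/1214 = 46.5% → Protocol Alpha
Neither sweeps: Protocol Alpha wins 3 of 4 groups, Regimen X wins 1. Protocol Alpha wins overall but not every group — no Simpson reversal.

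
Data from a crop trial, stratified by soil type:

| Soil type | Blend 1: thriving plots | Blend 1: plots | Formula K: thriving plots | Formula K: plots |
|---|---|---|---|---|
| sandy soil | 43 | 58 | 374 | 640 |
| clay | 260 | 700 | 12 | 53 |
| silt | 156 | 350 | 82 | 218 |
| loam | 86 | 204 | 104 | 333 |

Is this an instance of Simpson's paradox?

Yes

Sandy soil: Blend 1 43/58 = 74.1%, Formula K 374/640 = 58.4% → Blend 1
Clay: Blend 1 260/700 = 37.1%, Formula K 12/53 = 22.6% → Blend 1
Silt: Blend 1 156/350 = 44.6%, Formula K 82/218 = 37.6% → Blend 1
Loam: Blend 1 86/204 = 42.2%, Formula K 104/333 = 31.2% → Blend 1
Overall: Blend 1 545/1312 = 41.5%, Formula K 572/1244 = 46.0% → Formula K
Blend 1 wins each soil group but Formula K wins overall — the comparison reverses. Blend 1's plots skew toward clay, which has a lower base rate.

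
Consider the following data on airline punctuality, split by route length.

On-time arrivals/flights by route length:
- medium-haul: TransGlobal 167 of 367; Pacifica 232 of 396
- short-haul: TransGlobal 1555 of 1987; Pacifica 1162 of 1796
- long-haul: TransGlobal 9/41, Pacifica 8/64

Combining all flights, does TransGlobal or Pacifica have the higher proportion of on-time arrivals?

Medium-haul: TransGlobal 167/367 = 45.5%, Pacifica 232/396 = 58.6% → Pacifica
Short-haul: TransGlobal 1555/1987 = 78.3%, Pacifica 1162/1796 = 64.7% → TransGlobal
Long-haul: TransGlobal 9/41 = 22.0%, Pacifica 8/64 = 12.5% → TransGlobal
Overall: TransGlobal 1731/2395 = 72.3%, Pacifica 1402/2256 = 62.1% → TransGlobal
(Neither sweeps every route group, but TransGlobal has the higher pooled rate.)

TransGlobal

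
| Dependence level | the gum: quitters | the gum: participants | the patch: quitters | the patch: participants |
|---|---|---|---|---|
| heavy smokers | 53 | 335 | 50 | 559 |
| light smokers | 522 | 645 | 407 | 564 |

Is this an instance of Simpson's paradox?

No

Heavy smokers: the gum 53/335 = 15.8%, the patch 50/559 = 8.9% → the gum
Light smokers: the gum 522/645 = 80.9%, the patch 407/564 = 72.2% → the gum
Overall: the gum 575/980 = 58.7%, the patch 457/1123 = 40.7% → the gum
The gum wins overall and in every dependence group — no reversal.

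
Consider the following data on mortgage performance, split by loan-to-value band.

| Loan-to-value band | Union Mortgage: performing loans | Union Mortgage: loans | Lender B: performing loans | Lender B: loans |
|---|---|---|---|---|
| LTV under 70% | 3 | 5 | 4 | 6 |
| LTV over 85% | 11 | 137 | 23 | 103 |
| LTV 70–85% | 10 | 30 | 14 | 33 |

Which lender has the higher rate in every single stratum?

LTV under 70%: Union Mortgage 3/5 = 60.0%, Lender B 4/6 = 66.7% → Lender B
LTV over 85%: Union Mortgage 11/137 = 8.0%, Lender B 23/103 = 22.3% → Lender B
LTV 70–85%: Union Mortgage 10/30 = 33.3%, Lender B 14/33 = 42.4% → Lender B
Lender B has the higher rate in all 3 groups.

Lender B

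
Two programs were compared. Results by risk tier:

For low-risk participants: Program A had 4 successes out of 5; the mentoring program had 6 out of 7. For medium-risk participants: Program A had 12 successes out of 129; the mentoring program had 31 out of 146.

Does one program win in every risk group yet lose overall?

No

Low-risk: Program A 4/5 = 80.0%, the mentoring program 6/7 = 85.7% → the mentoring program
Medium-risk: Program A 12/129 = 9.3%, the mentoring program 31/146 = 21.2% → the mentoring program
Overall: Program A 16/134 = 11.9%, the mentoring program 37/153 = 24.2% → the mentoring program
The mentoring program wins overall and in every risk group — no reversal.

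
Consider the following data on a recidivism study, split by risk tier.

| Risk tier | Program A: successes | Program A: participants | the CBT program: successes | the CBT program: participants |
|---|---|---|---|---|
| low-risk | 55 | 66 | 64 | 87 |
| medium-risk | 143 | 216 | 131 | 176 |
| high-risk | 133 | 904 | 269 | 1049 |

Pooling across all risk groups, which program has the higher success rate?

Low-risk: Program A 55/66 = 83.3%, the CBT program 64/87 = 73.6% → Program A
Medium-risk: Program A 143/216 = 66.2%, the CBT program 131/176 = 74.4% → the CBT program
High-risk: Program A 133/904 = 14.7%, the CBT program 269/1049 = 25.6% → the CBT program
Overall: Program A 331/1186 = 27.9%, the CBT program 464/1312 = 35.4% → the CBT program
(Neither sweeps every risk group, but the CBT program has the higher pooled rate.)

the CBT program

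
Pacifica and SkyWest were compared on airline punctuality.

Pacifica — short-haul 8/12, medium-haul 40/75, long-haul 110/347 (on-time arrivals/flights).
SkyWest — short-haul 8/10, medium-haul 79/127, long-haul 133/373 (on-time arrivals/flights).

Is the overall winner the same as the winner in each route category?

Yes

Short-haul: Pacifica 8/12 = 66.7%, SkyWest 8/10 = 80.0% → SkyWest
Medium-haul: Pacifica 40/75 = 53.3%, SkyWest 79/127 = 62.2% → SkyWest
Long-haul: Pacifica 110/347 = 31.7%, SkyWest 133/373 = 35.7% → SkyWest
Overall: Pacifica 158/434 = 36.4%, SkyWest 220/510 = 43.1% → SkyWest
SkyWest wins overall and in every route group — no reversal.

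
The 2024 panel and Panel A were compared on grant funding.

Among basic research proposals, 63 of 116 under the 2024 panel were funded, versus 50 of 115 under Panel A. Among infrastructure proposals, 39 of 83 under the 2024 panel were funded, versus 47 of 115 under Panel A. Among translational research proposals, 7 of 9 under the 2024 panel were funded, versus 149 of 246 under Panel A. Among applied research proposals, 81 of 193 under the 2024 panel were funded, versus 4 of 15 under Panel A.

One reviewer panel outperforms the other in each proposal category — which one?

Basic research: the 2024 panel 63/116 = 54.3%, Panel A 50/115 = 43.5% → the 2024 panel
Infrastructure: the 2024 panel 39/83 = 47.0%, Panel A 47/115 = 40.9% → the 2024 panel
Translational research: the 2024 panel 7/9 = 77.8%, Panel A 149/246 = 60.6% → the 2024 panel
Applied research: the 2024 panel 81/193 = 42.0%, Panel A 4/15 = 26.7% → the 2024 panel
The 2024 panel has the higher rate in all 4 groups.

the 2024 panel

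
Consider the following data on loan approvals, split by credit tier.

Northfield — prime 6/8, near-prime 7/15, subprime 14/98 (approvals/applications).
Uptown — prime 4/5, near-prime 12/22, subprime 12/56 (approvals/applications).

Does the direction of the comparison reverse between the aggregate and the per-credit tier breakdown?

No

Prime: Northfield 6/8 = 75.0%, Uptown 4/5 = 80.0% → Uptown
Near-prime: Northfield 7/15 = 46.7%, Uptown 12/22 = 54.5% → Uptown
Subprime: Northfield 14/98 = 14.3%, Uptown 12/56 = 21.4% → Uptown
Overall: Northfield 27/121 = 22.3%, Uptown 28/83 = 33.7% → Uptown
Uptown wins overall and in every credit group — no reversal.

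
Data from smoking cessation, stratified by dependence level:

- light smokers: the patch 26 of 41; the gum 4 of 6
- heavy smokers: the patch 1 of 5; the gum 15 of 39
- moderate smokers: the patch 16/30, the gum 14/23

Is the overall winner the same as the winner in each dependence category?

No

Light smokers: the patch 26/41 = 63.4%, the gum 4/6 = 66.7% → the gum
Heavy smokers: the patch 1/5 = 20.0%, the gum 15/39 = 38.5% → the gum
Moderate smokers: the patch 16/30 = 53.3%, the gum 14/23 = 60.9% → the gum
Overall: the patch 43/76 = 56.6%, the gum 33/68 = 48.5% → the patch
The gum wins each dependence group but the patch wins overall — the comparison reverses. The gum's participants skew toward heavy smokers, which has a lower base rate.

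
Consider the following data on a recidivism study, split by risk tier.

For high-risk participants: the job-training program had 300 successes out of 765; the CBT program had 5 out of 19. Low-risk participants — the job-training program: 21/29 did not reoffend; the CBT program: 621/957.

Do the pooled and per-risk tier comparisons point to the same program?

No

High-risk: the job-training program 300/765 = 39.2%, the CBT program 5/19 = 26.3% → the job-training program
Low-risk: the job-training program 21/29 = 72.4%, the CBT program 621/957 = 64.9% → the job-training program
Overall: the job-training program 321/794 = 40.4%, the CBT program 626/976 = 64.1% → the CBT program
The job-training program wins each risk group but the CBT program wins overall — the comparison reverses. The job-training program's participants skew toward high-risk, which has a lower base rate.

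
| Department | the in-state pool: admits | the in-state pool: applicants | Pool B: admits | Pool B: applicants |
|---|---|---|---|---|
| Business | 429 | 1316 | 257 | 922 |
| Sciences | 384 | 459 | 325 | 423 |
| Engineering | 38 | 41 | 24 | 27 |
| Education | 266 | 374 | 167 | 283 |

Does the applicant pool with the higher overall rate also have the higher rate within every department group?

Business: the in-state pool 429/1316 = 32.6%, Pool B 257/922 = 27.9% → the in-state pool
Sciences: the in-state pool 384/459 = 83.7%, Pool B 325/423 = 76.8% → the in-state pool
Engineering: the in-state pool 38/41 = 92.7%, Pool B 24/27 = 88.9% → the in-state pool
Education: the in-state pool 266/374 = 71.1%, Pool B 167/283 = 59.0% → the in-state pool
Overall: the in-state pool 1117/2190 = 51.0%, Pool B 773/1655 = 46.7% → the in-state pool
The in-state pool wins overall and in every department group — no reversal.

Yes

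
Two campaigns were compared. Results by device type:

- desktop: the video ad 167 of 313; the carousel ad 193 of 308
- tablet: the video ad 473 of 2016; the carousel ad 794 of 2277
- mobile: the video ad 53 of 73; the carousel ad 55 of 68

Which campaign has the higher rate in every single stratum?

the carousel ad

Desktop: the video ad 167/313 = 53.4%, the carousel ad 193/308 = 62.7% → the carousel ad
Tablet: the video ad 473/2016 = 23.5%, the carousel ad 794/2277 = 34.9% → the carousel ad
Mobile: the video ad 53/73 = 72.6%, the carousel ad 55/68 = 80.9% → the carousel ad
The carousel ad has the higher rate in all 3 groups.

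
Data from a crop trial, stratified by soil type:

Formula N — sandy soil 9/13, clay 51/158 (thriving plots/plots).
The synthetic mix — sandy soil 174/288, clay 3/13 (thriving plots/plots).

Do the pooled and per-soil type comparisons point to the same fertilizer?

No

Sandy soil: Formula N 9/13 = 69.2%, the synthetic mix 174/288 = 60.4% → Formula N
Clay: Formula N 51/158 = 32.3%, the synthetic mix 3/13 = 23.1% → Formula N
Overall: Formula N 60/171 = 35.1%, the synthetic mix 177/301 = 58.8% → the synthetic mix
Formula N wins each soil group but the synthetic mix wins overall — the comparison reverses. Formula N's plots skew toward clay, which has a lower base rate.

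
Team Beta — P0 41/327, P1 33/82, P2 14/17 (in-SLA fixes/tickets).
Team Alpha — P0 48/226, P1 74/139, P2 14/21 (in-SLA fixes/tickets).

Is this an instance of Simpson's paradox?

P0: Team Beta 41/327 = 12.5%, Team Alpha 48/226 = 21.2% → Team Alpha
P1: Team Beta 33/82 = 40.2%, Team Alpha 74/139 = 53.2% → Team Alpha
P2: Team Beta 14/17 = 82.4%, Team Alpha 14/21 = 66.7% → Team Beta
Overall: Team Beta 88/426 = 20.7%, Team Alpha 136/386 = 35.2% → Team Alpha
Neither sweeps: Team Beta wins 1 of 3 groups, Team Alpha wins 2. Team Alpha wins overall but not every group — no Simpson reversal.

No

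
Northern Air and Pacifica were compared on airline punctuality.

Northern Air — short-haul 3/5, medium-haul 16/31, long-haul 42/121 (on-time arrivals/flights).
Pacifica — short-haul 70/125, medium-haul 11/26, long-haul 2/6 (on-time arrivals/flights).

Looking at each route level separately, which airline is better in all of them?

Northern Air

Short-haul: Northern Air 3/5 = 60.0%, Pacifica 70/125 = 56.0% → Northern Air
Medium-haul: Northern Air 16/31 = 51.6%, Pacifica 11/26 = 42.3% → Northern Air
Long-haul: Northern Air 42/121 = 34.7%, Pacifica 2/6 = 33.3% → Northern Air
Northern Air has the higher rate in all 3 groups.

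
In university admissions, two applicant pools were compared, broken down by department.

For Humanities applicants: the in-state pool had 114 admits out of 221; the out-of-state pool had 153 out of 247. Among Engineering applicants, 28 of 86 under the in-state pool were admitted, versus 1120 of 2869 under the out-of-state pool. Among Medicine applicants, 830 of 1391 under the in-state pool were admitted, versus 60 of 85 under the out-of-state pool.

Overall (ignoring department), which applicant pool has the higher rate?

the in-state pool

Humanities: the in-state pool 114/221 = 51.6%, the out-of-state pool 153/247 = 61.9% → the out-of-state pool
Engineering: the in-state pool 28/86 = 32.6%, the out-of-state pool 1120/2869 = 39.0% → the out-of-state pool
Medicine: the in-state pool 830/1391 = 59.7%, the out-of-state pool 60/85 = 70.6% → the out-of-state pool
Overall: the in-state pool 972/1698 = 57.2%, the out-of-state pool 1333/3201 = 41.6% → the in-state pool
(The out-of-state pool wins every department group but the in-state pool wins overall — the out-of-state pool's applicants skew toward the low-rate Engineering group.)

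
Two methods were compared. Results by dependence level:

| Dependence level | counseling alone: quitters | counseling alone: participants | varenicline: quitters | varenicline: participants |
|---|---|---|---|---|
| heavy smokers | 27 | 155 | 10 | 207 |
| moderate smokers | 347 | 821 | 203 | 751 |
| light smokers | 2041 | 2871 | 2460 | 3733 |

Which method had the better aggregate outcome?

Heavy smokers: counseling alone 27/155 = 17.4%, varenicline 10/207 = 4.8% → counseling alone
Moderate smokers: counseling alone 347/821 = 42.3%, varenicline 203/751 = 27.0% → counseling alone
Light smokers: counseling alone 2041/2871 = 71.1%, varenicline 2460/3733 = 65.9% → counseling alone
Overall: counseling alone 2415/3847 = 62.8%, varenicline 2673/4691 = 57.0% → counseling alone

counseling alone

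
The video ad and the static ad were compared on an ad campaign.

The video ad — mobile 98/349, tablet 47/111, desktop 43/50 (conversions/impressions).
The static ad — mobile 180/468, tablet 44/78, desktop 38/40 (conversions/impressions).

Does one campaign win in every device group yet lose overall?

No

Mobile: the video ad 98/349 = 28.1%, the static ad 180/468 = 38.5% → the static ad
Tablet: the video ad 47/111 = 42.3%, the static ad 44/78 = 56.4% → the static ad
Desktop: the video ad 43/50 = 86.0%, the static ad 38/40 = 95.0% → the static ad
Overall: the video ad 188/510 = 36.9%, the static ad 262/586 = 44.7% → the static ad
The static ad wins overall and in every device group — no reversal.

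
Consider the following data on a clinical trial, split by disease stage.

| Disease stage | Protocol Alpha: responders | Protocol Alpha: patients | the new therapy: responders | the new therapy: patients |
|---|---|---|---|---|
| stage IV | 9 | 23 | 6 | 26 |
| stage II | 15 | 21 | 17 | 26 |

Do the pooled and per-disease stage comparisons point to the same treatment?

Yes

Stage IV: Protocol Alpha 9/23 = 39.1%, the new therapy 6/26 = 23.1% → Protocol Alpha
Stage II: Protocol Alpha 15/21 = 71.4%, the new therapy 17/26 = 65.4% → Protocol Alpha
Overall: Protocol Alpha 24/44 = 54.5%, the new therapy 23/52 = 44.2% → Protocol Alpha
Protocol Alpha wins overall and in every disease group — no reversal.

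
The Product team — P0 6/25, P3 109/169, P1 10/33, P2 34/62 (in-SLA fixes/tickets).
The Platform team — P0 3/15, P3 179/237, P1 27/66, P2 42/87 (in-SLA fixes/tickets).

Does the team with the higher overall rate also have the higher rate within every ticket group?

No

P0: the Product team 6/25 = 24.0%, the Platform team 3/15 = 20.0% → the Product team
P3: the Product team 109/169 = 64.5%, the Platform team 179/237 = 75.5% → the Platform team
P1: the Product team 10/33 = 30.3%, the Platform team 27/66 = 40.9% → the Platform team
P2: the Product team 34/62 = 54.8%, the Platform team 42/87 = 48.3% → the Product team
Overall: the Product team 159/289 = 55.0%, the Platform team 251/405 = 62.0% → the Platform team
Neither sweeps: the Product team wins 2 of 4 groups, the Platform team wins 2. The Platform team wins overall but not every group — no Simpson reversal.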